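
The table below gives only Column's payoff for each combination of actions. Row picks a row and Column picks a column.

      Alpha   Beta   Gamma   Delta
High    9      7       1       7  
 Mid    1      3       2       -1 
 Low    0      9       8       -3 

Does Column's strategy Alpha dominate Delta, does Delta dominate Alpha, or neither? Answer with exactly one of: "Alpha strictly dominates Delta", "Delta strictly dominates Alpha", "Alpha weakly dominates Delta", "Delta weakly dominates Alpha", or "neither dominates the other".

Alpha strictly dominates Delta

Compare Alpha to Delta across each choice by Row: High: 9>7, Mid: 1>-1, Low: 0>-3.
Every comparison favours Alpha, so Alpha strictly dominates Delta.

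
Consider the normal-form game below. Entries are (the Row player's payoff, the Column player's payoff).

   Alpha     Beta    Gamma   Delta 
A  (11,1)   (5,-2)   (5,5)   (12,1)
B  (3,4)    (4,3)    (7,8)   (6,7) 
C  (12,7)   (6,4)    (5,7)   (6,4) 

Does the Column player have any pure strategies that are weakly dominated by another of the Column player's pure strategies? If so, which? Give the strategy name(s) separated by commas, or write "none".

Alpha: dominated, since Gamma does at least as well everywhere (A: 5>1, B: 8>4, C: 7=7).
Beta: dominated, since Alpha does at least as well everywhere (A: 1>-2, B: 4>3, C: 7>4).
Gamma: no other strategy beats it everywhere (Alpha at A (5>1); Beta at A (5>-2); Delta at A (5>1)).
Gamma weakly dominates Delta — A: 5>1, B: 8>7, C: 7>4.

Alpha, Beta, Delta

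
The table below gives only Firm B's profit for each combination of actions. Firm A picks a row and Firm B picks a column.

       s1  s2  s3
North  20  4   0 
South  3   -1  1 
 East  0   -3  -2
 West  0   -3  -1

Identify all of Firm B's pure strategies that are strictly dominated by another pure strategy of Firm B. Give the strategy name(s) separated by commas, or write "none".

s1 is not dominated — it holds its own against s2 at North (20>4); s3 at North (20>0).
s1 strictly dominates s2 — North: 20>4, South: 3>-1, East: 0>-3, West: 0>-3.
s3 is strictly dominated by s1 (North: 20>0, South: 3>1, East: 0>-2, West: 0>-1).

s2, s3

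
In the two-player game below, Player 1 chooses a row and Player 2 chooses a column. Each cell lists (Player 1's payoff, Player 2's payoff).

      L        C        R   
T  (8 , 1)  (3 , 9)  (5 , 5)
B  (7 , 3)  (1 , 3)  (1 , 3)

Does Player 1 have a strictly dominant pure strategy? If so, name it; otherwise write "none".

T

T vs B: L: 8>7, C: 3>1, R: 5>1.
T strictly beats every other strategy against every opponent action, so it is strictly dominant.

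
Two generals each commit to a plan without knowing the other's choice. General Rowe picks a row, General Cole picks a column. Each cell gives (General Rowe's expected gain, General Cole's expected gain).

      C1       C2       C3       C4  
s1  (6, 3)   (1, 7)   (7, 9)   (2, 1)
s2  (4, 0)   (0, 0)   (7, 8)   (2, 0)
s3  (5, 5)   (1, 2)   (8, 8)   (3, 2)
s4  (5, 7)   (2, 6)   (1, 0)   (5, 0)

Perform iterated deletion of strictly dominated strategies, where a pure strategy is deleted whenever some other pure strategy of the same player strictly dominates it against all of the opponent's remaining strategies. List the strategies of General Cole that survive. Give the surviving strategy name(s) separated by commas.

For General Rowe, s3 strictly dominates s2 on the remaining columns (C1: 5>4, C2: 1>0, C3: 8>7, C4: 3>2); eliminate s2.
General Cole's strategy C4 is strictly dominated by C1 (s1: 3>1, s3: 5>2, s4: 7>0) and is removed.
Among the remaining strategies, none is strictly dominated by another pure strategy of the same player, so the elimination stops.
Surviving strategies — General Rowe: {s1, s3, s4}; General Cole: {C1, C2, C3}.

C1, C2, C3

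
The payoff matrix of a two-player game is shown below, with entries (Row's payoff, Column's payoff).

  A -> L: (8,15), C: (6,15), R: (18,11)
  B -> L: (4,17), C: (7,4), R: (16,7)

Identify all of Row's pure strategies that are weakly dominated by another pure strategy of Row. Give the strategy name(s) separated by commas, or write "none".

none

Nothing dominates A: B at L (8>4).
B is not dominated — it holds its own against A at C (7>6).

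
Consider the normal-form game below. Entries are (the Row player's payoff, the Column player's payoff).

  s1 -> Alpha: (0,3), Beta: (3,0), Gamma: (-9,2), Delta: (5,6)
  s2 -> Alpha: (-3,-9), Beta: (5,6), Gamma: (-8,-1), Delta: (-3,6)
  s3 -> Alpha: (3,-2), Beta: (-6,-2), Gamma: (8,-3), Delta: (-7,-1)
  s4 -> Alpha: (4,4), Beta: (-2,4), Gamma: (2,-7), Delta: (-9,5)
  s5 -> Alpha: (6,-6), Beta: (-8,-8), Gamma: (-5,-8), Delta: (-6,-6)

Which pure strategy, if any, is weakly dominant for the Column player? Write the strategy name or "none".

Delta

Delta vs Alpha: s1: 6>3, s2: 6>-9, s3: -1>-2, s4: 5>4, s5: -6=-6.
Delta vs Beta: s1: 6>0, s2: 6=6, s3: -1>-2, s4: 5>4, s5: -6>-8.
Delta vs Gamma: s1: 6>2, s2: 6>-1, s3: -1>-3, s4: 5>-7, s5: -6>-8.
Delta is at least as good as every other strategy against every opponent action, so it is weakly dominant.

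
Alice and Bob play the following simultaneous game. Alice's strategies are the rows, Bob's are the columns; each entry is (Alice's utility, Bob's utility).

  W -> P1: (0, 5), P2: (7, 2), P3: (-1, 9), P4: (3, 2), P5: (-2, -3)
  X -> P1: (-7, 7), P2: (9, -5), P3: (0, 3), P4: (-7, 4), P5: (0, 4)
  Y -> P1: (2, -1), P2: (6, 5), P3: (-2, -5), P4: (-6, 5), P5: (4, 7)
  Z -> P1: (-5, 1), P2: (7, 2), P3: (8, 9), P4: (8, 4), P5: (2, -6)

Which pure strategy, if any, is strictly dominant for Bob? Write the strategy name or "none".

none

P1 fails to dominate P2 at Y (-1<5).
P2 fails to dominate P1 at W (2<5).
P3 fails to dominate P1 at X (3<7).
P4 fails to dominate P1 at W (2<5).
P5 fails to dominate P1 at W (-3<5).
No single strategy dominates all the others.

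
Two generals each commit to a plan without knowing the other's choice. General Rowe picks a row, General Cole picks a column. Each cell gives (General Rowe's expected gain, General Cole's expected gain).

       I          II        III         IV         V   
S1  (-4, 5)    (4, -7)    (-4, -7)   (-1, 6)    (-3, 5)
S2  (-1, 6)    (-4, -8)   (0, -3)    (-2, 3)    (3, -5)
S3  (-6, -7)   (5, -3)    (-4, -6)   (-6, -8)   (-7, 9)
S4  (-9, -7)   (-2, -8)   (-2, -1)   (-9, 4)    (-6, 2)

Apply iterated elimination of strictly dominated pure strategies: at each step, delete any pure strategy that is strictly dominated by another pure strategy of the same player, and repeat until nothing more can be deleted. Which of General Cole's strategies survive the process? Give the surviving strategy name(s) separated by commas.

I, IV

General Cole's strategy II is strictly dominated by V (S1: 5>-7, S2: -5>-8, S3: 9>-3, S4: 2>-8) and is removed.
For General Rowe, S2 strictly dominates S3 on the remaining columns (I: -1>-6, III: 0>-4, IV: -2>-6, V: 3>-7); eliminate S3.
Row S4 is eliminated: S2 beats it against every remaining column (I: -1>-9, III: 0>-2, IV: -2>-9, V: 3>-6).
Column III is eliminated: I beats it against every remaining row (S1: 5>-7, S2: 6>-3).
For General Cole, IV strictly dominates V on the remaining rows (S1: 6>5, S2: 3>-5); eliminate V.
Among the remaining strategies, none is strictly dominated by another pure strategy of the same player, so the elimination stops.
Surviving strategies — General Rowe: {S1, S2}; General Cole: {I, IV}.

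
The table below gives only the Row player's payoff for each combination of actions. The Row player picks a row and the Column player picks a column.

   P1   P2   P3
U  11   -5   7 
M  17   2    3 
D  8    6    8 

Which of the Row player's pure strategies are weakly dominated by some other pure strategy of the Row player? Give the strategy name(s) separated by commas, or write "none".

U: no other strategy beats it everywhere (M at P3 (7>3); D at P1 (11>8)).
M: no other strategy beats it everywhere (U at P1 (17>11); D at P1 (17>8)).
D is not dominated — it holds its own against U at P2 (6>-5); M at P2 (6>2).

none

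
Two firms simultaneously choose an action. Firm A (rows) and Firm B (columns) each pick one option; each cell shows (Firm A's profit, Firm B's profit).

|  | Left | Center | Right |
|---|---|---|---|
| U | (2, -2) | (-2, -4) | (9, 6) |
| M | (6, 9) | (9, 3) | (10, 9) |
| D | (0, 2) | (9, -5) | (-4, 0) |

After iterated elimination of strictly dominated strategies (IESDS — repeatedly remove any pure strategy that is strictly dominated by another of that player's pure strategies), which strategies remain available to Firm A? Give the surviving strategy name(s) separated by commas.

M

For Firm A, M strictly dominates U on the remaining columns (Left: 6>2, Center: 9>-2, Right: 10>9); eliminate U.
Firm B's strategy Center is strictly dominated by Left (M: 9>3, D: 2>-5) and is removed.
For Firm A, M strictly dominates D on the remaining columns (Left: 6>0, Right: 10>-4); eliminate D.
Among the remaining strategies, none is strictly dominated by another pure strategy of the same player, so the elimination stops.
Surviving strategies — Firm A: {M}; Firm B: {Left, Right}.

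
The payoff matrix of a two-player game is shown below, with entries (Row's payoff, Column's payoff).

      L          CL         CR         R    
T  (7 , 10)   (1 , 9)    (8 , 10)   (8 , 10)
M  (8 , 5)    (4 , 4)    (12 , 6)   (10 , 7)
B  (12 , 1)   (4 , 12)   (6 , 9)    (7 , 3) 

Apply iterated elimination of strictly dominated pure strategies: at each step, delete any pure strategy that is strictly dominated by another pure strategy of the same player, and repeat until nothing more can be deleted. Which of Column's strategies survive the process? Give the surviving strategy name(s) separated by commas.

For Row, M strictly dominates T on the remaining columns (L: 8>7, CL: 4>1, CR: 12>8, R: 10>8); eliminate T.
Column's strategy L is strictly dominated by CR (M: 6>5, B: 9>1) and is removed.
Among the remaining strategies, none is strictly dominated by another pure strategy of the same player, so the elimination stops.
Surviving strategies — Row: {M, B}; Column: {CL, CR, R}.

CL, CR, R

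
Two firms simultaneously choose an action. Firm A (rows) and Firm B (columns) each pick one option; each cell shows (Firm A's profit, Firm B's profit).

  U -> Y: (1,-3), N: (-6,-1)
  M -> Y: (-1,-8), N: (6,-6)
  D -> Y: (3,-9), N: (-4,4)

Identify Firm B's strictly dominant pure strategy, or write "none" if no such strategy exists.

N

N vs Y: U: -1>-3, M: -6>-8, D: 4>-9.
N strictly beats every other strategy against every opponent action, so it is strictly dominant.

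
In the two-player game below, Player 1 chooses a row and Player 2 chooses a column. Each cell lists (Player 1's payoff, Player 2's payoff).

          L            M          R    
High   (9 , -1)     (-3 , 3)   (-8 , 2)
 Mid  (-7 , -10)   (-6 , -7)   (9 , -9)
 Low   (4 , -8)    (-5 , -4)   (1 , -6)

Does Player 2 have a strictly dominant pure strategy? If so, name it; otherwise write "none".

M

M vs L: High: 3>-1, Mid: -7>-10, Low: -4>-8.
M vs R: High: 3>2, Mid: -7>-9, Low: -4>-6.
M strictly beats every other strategy against every opponent action, so it is strictly dominant.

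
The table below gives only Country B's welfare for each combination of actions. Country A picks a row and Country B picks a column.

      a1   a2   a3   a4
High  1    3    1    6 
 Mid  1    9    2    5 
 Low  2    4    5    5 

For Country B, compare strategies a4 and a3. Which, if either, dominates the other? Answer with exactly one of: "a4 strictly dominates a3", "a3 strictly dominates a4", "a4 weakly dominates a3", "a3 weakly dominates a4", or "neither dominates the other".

Compare a4 to a3 across each choice by Country A: High: 6>1, Mid: 5>2, Low: 5=5.
a4 is at least as good everywhere and strictly better somewhere (tied only at Low), so a4 weakly but not strictly dominates a3.

a4 weakly dominates a3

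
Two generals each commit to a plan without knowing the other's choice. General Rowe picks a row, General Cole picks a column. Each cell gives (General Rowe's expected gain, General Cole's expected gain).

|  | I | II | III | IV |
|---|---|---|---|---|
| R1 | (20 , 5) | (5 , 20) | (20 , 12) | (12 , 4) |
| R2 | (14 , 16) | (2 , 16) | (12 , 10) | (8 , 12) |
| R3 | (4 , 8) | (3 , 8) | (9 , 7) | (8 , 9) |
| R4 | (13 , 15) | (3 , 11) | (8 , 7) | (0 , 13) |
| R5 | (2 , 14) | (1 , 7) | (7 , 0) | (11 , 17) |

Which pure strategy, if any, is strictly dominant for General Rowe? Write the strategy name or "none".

R1

R1 vs R2: I: 20>14, II: 5>2, III: 20>12, IV: 12>8.
R1 vs R3: I: 20>4, II: 5>3, III: 20>9, IV: 12>8.
R1 vs R4: I: 20>13, II: 5>3, III: 20>8, IV: 12>0.
R1 vs R5: I: 20>2, II: 5>1, III: 20>7, IV: 12>11.
R1 strictly beats every other strategy against every opponent action, so it is strictly dominant.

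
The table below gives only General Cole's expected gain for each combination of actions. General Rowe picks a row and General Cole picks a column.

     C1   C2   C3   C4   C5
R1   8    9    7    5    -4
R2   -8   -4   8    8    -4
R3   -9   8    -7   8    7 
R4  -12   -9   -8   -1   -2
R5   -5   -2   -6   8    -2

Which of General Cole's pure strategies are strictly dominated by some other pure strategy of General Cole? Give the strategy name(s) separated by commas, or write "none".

C1, C5

C2 strictly dominates C1 — R1: 9>8, R2: -4>-8, R3: 8>-9, R4: -9>-12, R5: -2>-5.
C2 is not dominated — it holds its own against C1 at R1 (9>8); C3 at R1 (9>7); C4 at R1 (9>5); C5 at R1 (9>-4).
C3: no other strategy beats it everywhere (C1 at R2 (8>-8); C2 at R2 (8>-4); C4 at R1 (7>5); C5 at R1 (7>-4)).
C4 is not dominated — it holds its own against C1 at R2 (8>-8); C2 at R2 (8>-4); C3 at R2 (8=8); C5 at R1 (5>-4).
C4 strictly dominates C5 — R1: 5>-4, R2: 8>-4, R3: 8>7, R4: -1>-2, R5: 8>-2.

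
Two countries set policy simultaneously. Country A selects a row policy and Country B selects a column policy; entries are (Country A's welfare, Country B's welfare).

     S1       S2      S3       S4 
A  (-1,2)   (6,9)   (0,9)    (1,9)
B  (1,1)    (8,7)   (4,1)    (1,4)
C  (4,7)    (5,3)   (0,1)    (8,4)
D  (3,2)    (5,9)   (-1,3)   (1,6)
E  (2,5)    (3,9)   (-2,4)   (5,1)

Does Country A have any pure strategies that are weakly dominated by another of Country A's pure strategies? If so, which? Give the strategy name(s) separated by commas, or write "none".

A, D, E

A: dominated, since B does at least as well everywhere (S1: 1>-1, S2: 8>6, S3: 4>0, S4: 1=1).
Nothing dominates B: A at S1 (1>-1); C at S2 (8>5); D at S2 (8>5); E at S2 (8>3).
C is not dominated — it holds its own against A at S1 (4>-1); B at S1 (4>1); D at S1 (4>3); E at S1 (4>2).
D: dominated, since C does at least as well everywhere (S1: 4>3, S2: 5=5, S3: 0>-1, S4: 8>1).
E: dominated, since C does at least as well everywhere (S1: 4>2, S2: 5>3, S3: 0>-2, S4: 8>5).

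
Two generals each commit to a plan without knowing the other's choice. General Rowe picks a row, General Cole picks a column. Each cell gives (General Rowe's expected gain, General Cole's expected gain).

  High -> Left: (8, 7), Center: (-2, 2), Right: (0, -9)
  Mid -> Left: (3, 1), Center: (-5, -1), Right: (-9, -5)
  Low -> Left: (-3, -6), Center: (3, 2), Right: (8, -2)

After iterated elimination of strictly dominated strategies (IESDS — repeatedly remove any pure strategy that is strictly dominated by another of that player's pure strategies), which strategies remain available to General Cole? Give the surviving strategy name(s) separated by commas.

Row Mid is eliminated: High beats it against every remaining column (Left: 8>3, Center: -2>-5, Right: 0>-9).
General Cole's strategy Right is strictly dominated by Center (High: 2>-9, Low: 2>-2) and is removed.
Among the remaining strategies, none is strictly dominated by another pure strategy of the same player, so the elimination stops.
Surviving strategies — General Rowe: {High, Low}; General Cole: {Left, Center}.

Left, Center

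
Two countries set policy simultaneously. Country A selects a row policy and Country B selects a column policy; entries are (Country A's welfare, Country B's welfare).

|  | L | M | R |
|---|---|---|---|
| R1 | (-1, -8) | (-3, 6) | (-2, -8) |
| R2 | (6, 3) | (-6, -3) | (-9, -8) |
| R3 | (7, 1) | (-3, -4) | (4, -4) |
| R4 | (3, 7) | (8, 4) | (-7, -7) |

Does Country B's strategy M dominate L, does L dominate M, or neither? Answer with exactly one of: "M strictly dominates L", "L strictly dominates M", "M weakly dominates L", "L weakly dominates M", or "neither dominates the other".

Compare M to L across every action of Country A: R1: 6>-8, R2: -3<3, R3: -4<1, R4: 4<7.
M does better at R1 but worse at R2, R3, R4; neither strategy dominates the other.

neither dominates the other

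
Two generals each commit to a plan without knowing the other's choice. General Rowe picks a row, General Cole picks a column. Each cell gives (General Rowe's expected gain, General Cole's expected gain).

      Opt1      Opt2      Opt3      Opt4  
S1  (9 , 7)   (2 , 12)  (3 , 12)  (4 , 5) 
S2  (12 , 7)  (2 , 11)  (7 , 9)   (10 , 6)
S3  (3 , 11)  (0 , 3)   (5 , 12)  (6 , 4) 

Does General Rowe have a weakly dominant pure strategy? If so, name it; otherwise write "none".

S2 vs S1: Opt1: 12>9, Opt2: 2=2, Opt3: 7>3, Opt4: 10>4.
S2 vs S3: Opt1: 12>3, Opt2: 2>0, Opt3: 7>5, Opt4: 10>6.
S2 is at least as good as every other strategy against every opponent action, so it is weakly dominant.

S2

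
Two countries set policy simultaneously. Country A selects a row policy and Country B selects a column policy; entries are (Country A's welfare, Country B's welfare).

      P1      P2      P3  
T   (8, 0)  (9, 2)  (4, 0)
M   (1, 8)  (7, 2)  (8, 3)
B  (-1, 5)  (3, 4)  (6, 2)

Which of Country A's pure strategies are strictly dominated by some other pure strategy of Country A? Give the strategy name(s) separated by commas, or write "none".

T is not dominated — it holds its own against M at P1 (8>1); B at P1 (8>-1).
M: no other strategy beats it everywhere (T at P3 (8>4); B at P1 (1>-1)).
B is strictly dominated by M (P1: 1>-1, P2: 7>3, P3: 8>6).

B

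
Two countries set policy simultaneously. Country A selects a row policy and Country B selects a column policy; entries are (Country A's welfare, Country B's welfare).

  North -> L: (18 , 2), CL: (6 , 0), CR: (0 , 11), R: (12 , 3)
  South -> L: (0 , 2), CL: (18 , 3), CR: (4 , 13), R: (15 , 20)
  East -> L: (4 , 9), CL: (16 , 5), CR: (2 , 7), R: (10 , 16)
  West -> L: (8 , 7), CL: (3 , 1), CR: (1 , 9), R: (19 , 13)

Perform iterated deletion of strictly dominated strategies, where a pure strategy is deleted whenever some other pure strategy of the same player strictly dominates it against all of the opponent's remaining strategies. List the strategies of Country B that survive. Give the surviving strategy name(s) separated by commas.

R

Column L is eliminated: R beats it against every remaining row (North: 3>2, South: 20>2, East: 16>9, West: 13>7).
Row North is eliminated: South beats it against every remaining column (CL: 18>6, CR: 4>0, R: 15>12).
Country A's strategy East is strictly dominated by South (CL: 18>16, CR: 4>2, R: 15>10) and is removed.
Column CL is eliminated: CR beats it against every remaining row (South: 13>3, West: 9>1).
Country B's strategy CR is strictly dominated by R (South: 20>13, West: 13>9) and is removed.
For Country A, West strictly dominates South on the remaining columns (R: 19>15); eliminate South.
Among the remaining strategies, none is strictly dominated by another pure strategy of the same player, so the elimination stops.
Surviving strategies — Country A: {West}; Country B: {R}.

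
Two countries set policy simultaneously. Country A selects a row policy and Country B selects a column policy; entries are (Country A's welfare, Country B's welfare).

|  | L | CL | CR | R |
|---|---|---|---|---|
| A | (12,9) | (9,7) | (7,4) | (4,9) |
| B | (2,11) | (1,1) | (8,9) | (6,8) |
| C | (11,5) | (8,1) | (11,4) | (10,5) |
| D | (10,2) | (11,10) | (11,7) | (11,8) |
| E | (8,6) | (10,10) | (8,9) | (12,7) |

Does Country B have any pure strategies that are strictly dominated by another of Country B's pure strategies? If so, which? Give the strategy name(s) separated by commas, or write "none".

none

Nothing dominates L: CL at A (9>7); CR at A (9>4); R at A (9=9).
CL is not dominated — it holds its own against L at D (10>2); CR at A (7>4); R at D (10>8).
Nothing dominates CR: L at D (7>2); CL at B (9>1); R at B (9>8).
Nothing dominates R: L at A (9=9); CL at A (9>7); CR at A (9>4).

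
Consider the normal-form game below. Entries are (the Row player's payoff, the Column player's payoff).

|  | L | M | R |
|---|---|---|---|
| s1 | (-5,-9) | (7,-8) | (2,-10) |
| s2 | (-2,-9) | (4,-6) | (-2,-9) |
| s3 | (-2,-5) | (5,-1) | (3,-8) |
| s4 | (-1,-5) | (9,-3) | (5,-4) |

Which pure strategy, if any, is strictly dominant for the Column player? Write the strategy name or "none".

M

M vs L: s1: -8>-9, s2: -6>-9, s3: -1>-5, s4: -3>-5.
M vs R: s1: -8>-10, s2: -6>-9, s3: -1>-8, s4: -3>-4.
M strictly beats every other strategy against every opponent action, so it is strictly dominant.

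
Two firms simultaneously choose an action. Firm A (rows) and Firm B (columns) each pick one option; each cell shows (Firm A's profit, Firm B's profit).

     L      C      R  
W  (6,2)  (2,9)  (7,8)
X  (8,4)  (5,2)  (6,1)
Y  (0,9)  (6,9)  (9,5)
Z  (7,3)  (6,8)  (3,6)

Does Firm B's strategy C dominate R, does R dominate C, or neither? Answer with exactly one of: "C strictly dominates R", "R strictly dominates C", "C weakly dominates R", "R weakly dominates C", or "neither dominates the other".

C strictly dominates R

Compare C to R across every action of Firm A: W: 9>8, X: 2>1, Y: 9>5, Z: 8>6.
C gives a strictly higher payoff against every action of Firm A, so C strictly dominates R.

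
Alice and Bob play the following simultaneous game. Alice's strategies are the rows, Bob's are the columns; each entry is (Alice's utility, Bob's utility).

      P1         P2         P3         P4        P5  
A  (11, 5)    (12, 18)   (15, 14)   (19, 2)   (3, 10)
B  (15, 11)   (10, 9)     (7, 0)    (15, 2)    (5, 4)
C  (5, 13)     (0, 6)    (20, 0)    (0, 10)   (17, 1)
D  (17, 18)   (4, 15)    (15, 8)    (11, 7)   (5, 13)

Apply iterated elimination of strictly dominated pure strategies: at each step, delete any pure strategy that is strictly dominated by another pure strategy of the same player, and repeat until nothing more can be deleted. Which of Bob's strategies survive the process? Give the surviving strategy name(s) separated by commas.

For Bob, P2 strictly dominates P3 on the remaining rows (A: 18>14, B: 9>0, C: 6>0, D: 15>8); eliminate P3.
Column P4 is eliminated: P1 beats it against every remaining row (A: 5>2, B: 11>2, C: 13>10, D: 18>7).
Column P5 is eliminated: P2 beats it against every remaining row (A: 18>10, B: 9>4, C: 6>1, D: 15>13).
For Alice, A strictly dominates C on the remaining columns (P1: 11>5, P2: 12>0); eliminate C.
Among the remaining strategies, none is strictly dominated by another pure strategy of the same player, so the elimination stops.
Surviving strategies — Alice: {A, B, D}; Bob: {P1, P2}.

P1, P2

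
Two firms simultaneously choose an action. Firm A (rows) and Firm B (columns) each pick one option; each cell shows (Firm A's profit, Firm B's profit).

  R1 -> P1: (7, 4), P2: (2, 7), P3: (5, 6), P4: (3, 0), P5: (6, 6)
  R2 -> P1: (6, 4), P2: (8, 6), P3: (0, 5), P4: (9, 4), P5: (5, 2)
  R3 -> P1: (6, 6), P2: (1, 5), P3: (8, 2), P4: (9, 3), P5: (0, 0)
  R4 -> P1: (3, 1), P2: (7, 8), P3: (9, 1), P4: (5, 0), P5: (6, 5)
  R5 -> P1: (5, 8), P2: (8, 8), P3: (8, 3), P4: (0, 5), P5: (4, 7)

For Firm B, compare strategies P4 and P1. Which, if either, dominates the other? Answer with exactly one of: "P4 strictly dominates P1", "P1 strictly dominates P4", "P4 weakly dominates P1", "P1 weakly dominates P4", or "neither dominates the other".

Compare P4 to P1 across each choice by Firm A: R1: 0<4, R2: 4=4, R3: 3<6, R4: 0<1, R5: 5<8.
P1 is at least as good everywhere and strictly better somewhere (tied at R2), so P1 weakly dominates P4.

P1 weakly dominates P4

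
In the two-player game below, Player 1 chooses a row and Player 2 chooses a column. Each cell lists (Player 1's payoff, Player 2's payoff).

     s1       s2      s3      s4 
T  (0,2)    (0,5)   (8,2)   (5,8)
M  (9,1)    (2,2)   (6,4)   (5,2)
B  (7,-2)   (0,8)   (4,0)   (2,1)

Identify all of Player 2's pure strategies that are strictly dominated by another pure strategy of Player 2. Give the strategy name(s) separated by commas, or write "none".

s1

s1: dominated, since s2 does at least as well everywhere (T: 5>2, M: 2>1, B: 8>-2).
s2 is not dominated — it holds its own against s1 at T (5>2); s3 at T (5>2); s4 at M (2=2).
s3 is not dominated — it holds its own against s1 at T (2=2); s2 at M (4>2); s4 at M (4>2).
s4: no other strategy beats it everywhere (s1 at T (8>2); s2 at T (8>5); s3 at T (8>2)).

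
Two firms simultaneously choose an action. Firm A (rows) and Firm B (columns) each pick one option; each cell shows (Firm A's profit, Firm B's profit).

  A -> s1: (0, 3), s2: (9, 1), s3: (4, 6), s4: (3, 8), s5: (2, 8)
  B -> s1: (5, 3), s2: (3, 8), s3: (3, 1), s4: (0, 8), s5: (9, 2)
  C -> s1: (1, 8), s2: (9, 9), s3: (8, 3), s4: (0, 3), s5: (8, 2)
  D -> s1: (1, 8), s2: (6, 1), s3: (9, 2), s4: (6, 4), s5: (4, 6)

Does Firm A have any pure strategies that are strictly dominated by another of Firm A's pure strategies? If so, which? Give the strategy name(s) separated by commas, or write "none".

A: no other strategy beats it everywhere (B at s2 (9>3); C at s2 (9=9); D at s2 (9>6)).
B: no other strategy beats it everywhere (A at s1 (5>0); C at s1 (5>1); D at s1 (5>1)).
C is not dominated — it holds its own against A at s1 (1>0); B at s2 (9>3); D at s1 (1=1).
D: no other strategy beats it everywhere (A at s1 (1>0); B at s2 (6>3); C at s1 (1=1)).

none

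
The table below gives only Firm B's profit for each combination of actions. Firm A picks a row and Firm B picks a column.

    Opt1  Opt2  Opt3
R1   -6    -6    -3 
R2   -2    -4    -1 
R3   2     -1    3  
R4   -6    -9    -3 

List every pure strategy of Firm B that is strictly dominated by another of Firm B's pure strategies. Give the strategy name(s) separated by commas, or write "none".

Opt1: dominated, since Opt3 does at least as well everywhere (R1: -3>-6, R2: -1>-2, R3: 3>2, R4: -3>-6).
Opt2: dominated, since Opt3 does at least as well everywhere (R1: -3>-6, R2: -1>-4, R3: 3>-1, R4: -3>-9).
Opt3 is not dominated — it holds its own against Opt1 at R1 (-3>-6); Opt2 at R1 (-3>-6).

Opt1, Opt2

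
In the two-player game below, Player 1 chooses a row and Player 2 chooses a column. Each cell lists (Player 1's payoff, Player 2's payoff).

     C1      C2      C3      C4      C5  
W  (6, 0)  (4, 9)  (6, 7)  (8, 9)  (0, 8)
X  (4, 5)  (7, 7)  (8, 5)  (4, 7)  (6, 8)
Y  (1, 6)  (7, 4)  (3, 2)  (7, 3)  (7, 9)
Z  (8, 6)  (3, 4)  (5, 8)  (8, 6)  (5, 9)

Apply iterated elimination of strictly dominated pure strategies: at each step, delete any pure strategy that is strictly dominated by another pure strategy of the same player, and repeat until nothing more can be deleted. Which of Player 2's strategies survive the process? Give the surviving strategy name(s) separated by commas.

C2, C4, C5

Player 2's strategy C1 is strictly dominated by C5 (W: 8>0, X: 8>5, Y: 9>6, Z: 9>6) and is removed.
Column C3 is eliminated: C5 beats it against every remaining row (W: 8>7, X: 8>5, Y: 9>2, Z: 9>8).
Among the remaining strategies, none is strictly dominated by another pure strategy of the same player, so the elimination stops.
Surviving strategies — Player 1: {W, X, Y, Z}; Player 2: {C2, C4, C5}.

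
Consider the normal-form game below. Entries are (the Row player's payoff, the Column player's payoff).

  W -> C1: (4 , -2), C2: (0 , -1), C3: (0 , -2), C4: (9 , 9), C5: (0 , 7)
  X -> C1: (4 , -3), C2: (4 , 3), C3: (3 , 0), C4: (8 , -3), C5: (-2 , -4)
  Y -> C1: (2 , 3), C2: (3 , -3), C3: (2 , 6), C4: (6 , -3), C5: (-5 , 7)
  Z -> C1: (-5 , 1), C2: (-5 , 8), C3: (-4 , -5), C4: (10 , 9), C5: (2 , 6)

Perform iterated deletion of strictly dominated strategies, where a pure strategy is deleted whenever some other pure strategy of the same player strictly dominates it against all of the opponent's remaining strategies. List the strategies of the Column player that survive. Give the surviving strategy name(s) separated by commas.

For the Row player, X strictly dominates Y on the remaining columns (C1: 4>2, C2: 4>3, C3: 3>2, C4: 8>6, C5: -2>-5); eliminate Y.
Column C1 is eliminated: C2 beats it against every remaining row (W: -1>-2, X: 3>-3, Z: 8>1).
For the Column player, C2 strictly dominates C3 on the remaining rows (W: -1>-2, X: 3>0, Z: 8>-5); eliminate C3.
The Column player's strategy C5 is strictly dominated by C4 (W: 9>7, X: -3>-4, Z: 9>6) and is removed.
Among the remaining strategies, none is strictly dominated by another pure strategy of the same player, so the elimination stops.
Surviving strategies — the Row player: {W, X, Z}; the Column player: {C2, C4}.

C2, C4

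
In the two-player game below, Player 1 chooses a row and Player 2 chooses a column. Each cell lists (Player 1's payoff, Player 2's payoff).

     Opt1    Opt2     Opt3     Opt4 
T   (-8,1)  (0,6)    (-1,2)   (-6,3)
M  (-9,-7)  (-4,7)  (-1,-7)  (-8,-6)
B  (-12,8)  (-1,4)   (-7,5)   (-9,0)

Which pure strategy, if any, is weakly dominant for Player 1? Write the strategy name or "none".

T

T vs M: Opt1: -8>-9, Opt2: 0>-4, Opt3: -1=-1, Opt4: -6>-8.
T vs B: Opt1: -8>-12, Opt2: 0>-1, Opt3: -1>-7, Opt4: -6>-9.
T is at least as good as every other strategy against every opponent action, so it is weakly dominant.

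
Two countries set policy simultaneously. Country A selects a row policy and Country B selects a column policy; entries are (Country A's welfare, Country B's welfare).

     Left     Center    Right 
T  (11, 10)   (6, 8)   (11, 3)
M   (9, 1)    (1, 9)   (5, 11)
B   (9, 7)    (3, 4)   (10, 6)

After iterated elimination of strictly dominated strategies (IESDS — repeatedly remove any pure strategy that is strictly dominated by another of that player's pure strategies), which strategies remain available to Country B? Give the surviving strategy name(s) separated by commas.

Country A's strategy M is strictly dominated by T (Left: 11>9, Center: 6>1, Right: 11>5) and is removed.
Country A's strategy B is strictly dominated by T (Left: 11>9, Center: 6>3, Right: 11>10) and is removed.
For Country B, Left strictly dominates Center on the remaining rows (T: 10>8); eliminate Center.
For Country B, Left strictly dominates Right on the remaining rows (T: 10>3); eliminate Right.
Among the remaining strategies, none is strictly dominated by another pure strategy of the same player, so the elimination stops.
Surviving strategies — Country A: {T}; Country B: {Left}.

Left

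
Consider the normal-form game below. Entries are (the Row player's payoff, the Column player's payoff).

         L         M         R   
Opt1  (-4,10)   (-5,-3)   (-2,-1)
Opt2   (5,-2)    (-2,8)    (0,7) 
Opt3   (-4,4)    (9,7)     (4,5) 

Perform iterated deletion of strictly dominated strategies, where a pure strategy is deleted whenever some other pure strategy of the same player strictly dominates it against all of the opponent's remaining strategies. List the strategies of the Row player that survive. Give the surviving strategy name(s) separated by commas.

For the Row player, Opt2 strictly dominates Opt1 on the remaining columns (L: 5>-4, M: -2>-5, R: 0>-2); eliminate Opt1.
The Column player's strategy L is strictly dominated by M (Opt2: 8>-2, Opt3: 7>4) and is removed.
Row Opt2 is eliminated: Opt3 beats it against every remaining column (M: 9>-2, R: 4>0).
For the Column player, M strictly dominates R on the remaining rows (Opt3: 7>5); eliminate R.
Among the remaining strategies, none is strictly dominated by another pure strategy of the same player, so the elimination stops.
Surviving strategies — the Row player: {Opt3}; the Column player: {M}.

Opt3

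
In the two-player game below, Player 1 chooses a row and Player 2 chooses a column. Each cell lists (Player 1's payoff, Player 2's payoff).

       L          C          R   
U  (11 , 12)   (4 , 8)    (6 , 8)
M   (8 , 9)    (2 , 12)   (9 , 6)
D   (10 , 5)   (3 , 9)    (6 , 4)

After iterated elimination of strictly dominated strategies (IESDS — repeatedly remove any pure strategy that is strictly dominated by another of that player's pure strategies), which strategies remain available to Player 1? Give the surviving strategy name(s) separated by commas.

For Player 2, L strictly dominates R on the remaining rows (U: 12>8, M: 9>6, D: 5>4); eliminate R.
Row M is eliminated: U beats it against every remaining column (L: 11>8, C: 4>2).
For Player 1, U strictly dominates D on the remaining columns (L: 11>10, C: 4>3); eliminate D.
For Player 2, L strictly dominates C on the remaining rows (U: 12>8); eliminate C.
Among the remaining strategies, none is strictly dominated by another pure strategy of the same player, so the elimination stops.
Surviving strategies — Player 1: {U}; Player 2: {L}.

U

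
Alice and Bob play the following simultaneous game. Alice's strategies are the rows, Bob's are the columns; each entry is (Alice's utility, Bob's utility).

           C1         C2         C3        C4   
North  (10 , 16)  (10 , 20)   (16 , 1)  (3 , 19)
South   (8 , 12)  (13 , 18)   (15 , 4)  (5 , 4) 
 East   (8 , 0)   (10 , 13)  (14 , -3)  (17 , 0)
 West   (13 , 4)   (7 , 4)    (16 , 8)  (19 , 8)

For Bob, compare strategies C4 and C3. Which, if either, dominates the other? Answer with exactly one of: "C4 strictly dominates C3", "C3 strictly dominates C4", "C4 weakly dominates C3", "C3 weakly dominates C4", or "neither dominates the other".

C4 weakly dominates C3

C4's payoffs vs C3's, by Alice's action — North: 19>1, South: 4=4, East: 0>-3, West: 8=8.
C4 is at least as good everywhere and strictly better somewhere (tied only at South, West), so C4 weakly but not strictly dominates C3.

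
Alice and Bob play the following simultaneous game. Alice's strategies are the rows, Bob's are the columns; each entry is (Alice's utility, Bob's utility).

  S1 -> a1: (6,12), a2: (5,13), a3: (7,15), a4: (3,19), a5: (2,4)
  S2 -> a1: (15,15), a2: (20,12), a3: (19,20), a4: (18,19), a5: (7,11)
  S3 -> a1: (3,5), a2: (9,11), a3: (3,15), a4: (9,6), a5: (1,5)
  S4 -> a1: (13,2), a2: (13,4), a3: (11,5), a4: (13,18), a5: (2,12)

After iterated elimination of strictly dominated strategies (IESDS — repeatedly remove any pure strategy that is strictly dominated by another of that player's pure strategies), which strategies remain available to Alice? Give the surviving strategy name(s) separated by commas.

S2

Row S1 is eliminated: S2 beats it against every remaining column (a1: 15>6, a2: 20>5, a3: 19>7, a4: 18>3, a5: 7>2).
Row S3 is eliminated: S2 beats it against every remaining column (a1: 15>3, a2: 20>9, a3: 19>3, a4: 18>9, a5: 7>1).
For Alice, S2 strictly dominates S4 on the remaining columns (a1: 15>13, a2: 20>13, a3: 19>11, a4: 18>13, a5: 7>2); eliminate S4.
Column a1 is eliminated: a3 beats it against every remaining row (S2: 20>15).
Column a2 is eliminated: a3 beats it against every remaining row (S2: 20>12).
For Bob, a3 strictly dominates a4 on the remaining rows (S2: 20>19); eliminate a4.
Column a5 is eliminated: a3 beats it against every remaining row (S2: 20>11).
Among the remaining strategies, none is strictly dominated by another pure strategy of the same player, so the elimination stops.
Surviving strategies — Alice: {S2}; Bob: {a3}.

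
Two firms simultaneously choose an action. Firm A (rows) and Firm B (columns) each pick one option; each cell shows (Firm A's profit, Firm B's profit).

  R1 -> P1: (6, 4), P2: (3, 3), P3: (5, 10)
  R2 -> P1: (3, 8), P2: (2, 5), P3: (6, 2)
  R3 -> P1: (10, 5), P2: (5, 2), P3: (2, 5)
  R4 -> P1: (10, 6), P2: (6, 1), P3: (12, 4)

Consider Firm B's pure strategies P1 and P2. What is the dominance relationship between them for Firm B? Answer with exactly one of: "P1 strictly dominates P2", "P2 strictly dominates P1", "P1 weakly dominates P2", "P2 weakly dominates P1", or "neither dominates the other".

P1's payoffs vs P2's, by Firm A's action — R1: 4>3, R2: 8>5, R3: 5>2, R4: 6>1.
P1 gives a strictly higher payoff against each choice by Firm A, so P1 strictly dominates P2.

P1 strictly dominates P2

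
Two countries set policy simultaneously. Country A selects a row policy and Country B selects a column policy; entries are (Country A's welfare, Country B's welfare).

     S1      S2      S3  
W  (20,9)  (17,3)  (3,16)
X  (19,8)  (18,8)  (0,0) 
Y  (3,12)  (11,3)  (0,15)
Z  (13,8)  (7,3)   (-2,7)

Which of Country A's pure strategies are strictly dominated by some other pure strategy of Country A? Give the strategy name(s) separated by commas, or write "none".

W is not dominated — it holds its own against X at S1 (20>19); Y at S1 (20>3); Z at S1 (20>13).
X is not dominated — it holds its own against W at S2 (18>17); Y at S1 (19>3); Z at S1 (19>13).
Y: dominated, since W does at least as well everywhere (S1: 20>3, S2: 17>11, S3: 3>0).
W strictly dominates Z — S1: 20>13, S2: 17>7, S3: 3>-2.

Y, Z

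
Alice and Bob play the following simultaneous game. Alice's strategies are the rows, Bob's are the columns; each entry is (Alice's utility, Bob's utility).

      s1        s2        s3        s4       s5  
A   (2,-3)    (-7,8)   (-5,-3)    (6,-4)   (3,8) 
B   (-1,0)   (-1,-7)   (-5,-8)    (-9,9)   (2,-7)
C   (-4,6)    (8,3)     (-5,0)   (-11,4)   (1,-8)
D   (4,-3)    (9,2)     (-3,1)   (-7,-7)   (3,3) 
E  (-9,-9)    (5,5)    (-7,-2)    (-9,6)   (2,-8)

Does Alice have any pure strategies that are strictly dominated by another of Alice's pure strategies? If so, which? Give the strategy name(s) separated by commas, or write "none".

B, C, E

Nothing dominates A: B at s1 (2>-1); C at s1 (2>-4); D at s4 (6>-7); E at s1 (2>-9).
B: dominated, since D does at least as well everywhere (s1: 4>-1, s2: 9>-1, s3: -3>-5, s4: -7>-9, s5: 3>2).
C: dominated, since D does at least as well everywhere (s1: 4>-4, s2: 9>8, s3: -3>-5, s4: -7>-11, s5: 3>1).
D: no other strategy beats it everywhere (A at s1 (4>2); B at s1 (4>-1); C at s1 (4>-4); E at s1 (4>-9)).
E: dominated, since D does at least as well everywhere (s1: 4>-9, s2: 9>5, s3: -3>-7, s4: -7>-9, s5: 3>2).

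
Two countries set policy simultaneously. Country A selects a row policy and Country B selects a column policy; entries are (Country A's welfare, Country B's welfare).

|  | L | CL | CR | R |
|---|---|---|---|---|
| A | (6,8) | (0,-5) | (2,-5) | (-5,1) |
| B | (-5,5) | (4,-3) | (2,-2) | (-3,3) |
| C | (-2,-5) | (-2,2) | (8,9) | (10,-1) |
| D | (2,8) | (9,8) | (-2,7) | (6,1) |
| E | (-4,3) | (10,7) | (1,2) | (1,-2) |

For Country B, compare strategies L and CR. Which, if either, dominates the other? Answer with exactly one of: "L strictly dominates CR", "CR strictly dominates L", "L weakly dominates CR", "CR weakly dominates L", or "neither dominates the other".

neither dominates the other

L's payoffs vs CR's, by Country A's action — A: 8>-5, B: 5>-2, C: -5<9, D: 8>7, E: 3>2.
L does better at A, B, D, E but worse at C; neither strategy dominates the other.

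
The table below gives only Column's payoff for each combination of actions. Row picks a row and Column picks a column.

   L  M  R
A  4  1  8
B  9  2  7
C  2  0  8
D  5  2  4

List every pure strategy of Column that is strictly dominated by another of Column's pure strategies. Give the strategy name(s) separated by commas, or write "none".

M

L: no other strategy beats it everywhere (M at A (4>1); R at B (9>7)).
L strictly dominates M — A: 4>1, B: 9>2, C: 2>0, D: 5>2.
R: no other strategy beats it everywhere (L at A (8>4); M at A (8>1)).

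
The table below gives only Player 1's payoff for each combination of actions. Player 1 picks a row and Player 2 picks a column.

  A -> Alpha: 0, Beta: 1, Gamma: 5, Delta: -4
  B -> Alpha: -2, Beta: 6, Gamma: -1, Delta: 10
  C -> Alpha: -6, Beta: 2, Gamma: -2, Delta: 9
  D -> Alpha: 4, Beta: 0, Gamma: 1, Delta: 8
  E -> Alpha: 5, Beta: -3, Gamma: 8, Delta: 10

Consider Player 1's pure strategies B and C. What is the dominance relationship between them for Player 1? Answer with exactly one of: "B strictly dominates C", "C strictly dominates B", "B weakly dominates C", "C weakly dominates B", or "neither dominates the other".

B's payoffs vs C's, by Player 2's action — Alpha: -2>-6, Beta: 6>2, Gamma: -1>-2, Delta: 10>9.
Every comparison favours B, so B strictly dominates C.

B strictly dominates C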